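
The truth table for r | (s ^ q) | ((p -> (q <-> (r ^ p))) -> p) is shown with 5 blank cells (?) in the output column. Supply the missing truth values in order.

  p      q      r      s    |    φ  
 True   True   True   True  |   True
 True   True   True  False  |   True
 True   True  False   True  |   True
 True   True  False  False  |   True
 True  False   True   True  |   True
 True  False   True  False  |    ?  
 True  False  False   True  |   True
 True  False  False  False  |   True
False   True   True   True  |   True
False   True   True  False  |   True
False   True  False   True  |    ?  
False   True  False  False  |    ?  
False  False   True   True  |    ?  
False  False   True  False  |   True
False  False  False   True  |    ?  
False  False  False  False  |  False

Row p=True, q=False, r=True, s=False: (r | (s ^ q)) = True, ((p -> (q <-> (r ^ p))) -> p) = True, so the formula = True.
Row p=False, q=True, r=False, s=True: (r | (s ^ q)) = False, ((p -> (q <-> (r ^ p))) -> p) = False, so the formula = False.
Row p=False, q=True, r=False, s=False: (r | (s ^ q)) = True, ((p -> (q <-> (r ^ p))) -> p) = False, so the formula = True.
Row p=False, q=False, r=True, s=True: (r | (s ^ q)) = True, ((p -> (q <-> (r ^ p))) -> p) = False, so the formula = True.
Row p=False, q=False, r=False, s=True: (r | (s ^ q)) = True, ((p -> (q <-> (r ^ p))) -> p) = False, so the formula = True.

True, False, True, True, True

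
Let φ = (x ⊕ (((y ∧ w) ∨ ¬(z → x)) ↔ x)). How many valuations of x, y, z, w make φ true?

x  y  z  w  |  φ
T  T  T  T  |  F
T  T  T  F  |  T
T  T  F  T  |  F
T  T  F  F  |  T
T  F  T  T  |  T
T  F  T  F  |  T
T  F  F  T  |  T
T  F  F  F  |  T
F  T  T  T  |  F
F  T  T  F  |  F
F  T  F  T  |  F
F  T  F  F  |  T
F  F  T  T  |  F
F  F  T  F  |  F
F  F  F  T  |  T
F  F  F  F  |  T
The formula is true on 9 of the 16 rows.

9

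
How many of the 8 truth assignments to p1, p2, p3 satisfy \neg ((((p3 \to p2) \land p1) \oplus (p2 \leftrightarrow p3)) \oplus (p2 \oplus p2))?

p1  p2  p3  |  (p3 \to p2)  ((p3 \to p2) \land p1)  (p2 \leftrightarrow p3)  (p2 \oplus p2)  φ
T   T   T   |       T                 T                        T                   F         T
T   T   F   |       T                 T                        F                   F         F
T   F   T   |       F                 F                        F                   F         T
T   F   F   |       T                 T                        T                   F         T
F   T   T   |       T                 F                        T                   F         F
F   T   F   |       T                 F                        F                   F         T
F   F   T   |       F                 F                        F                   F         T
F   F   F   |       T                 F                        T                   F         F
The formula is true on 5 of the 8 rows.

5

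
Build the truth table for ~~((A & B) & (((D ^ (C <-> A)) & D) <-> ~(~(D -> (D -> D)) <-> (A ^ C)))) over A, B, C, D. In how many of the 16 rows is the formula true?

3

  A   |   B   |   C   |   D   || (A & B) | (C <-> A) | (D ^ (C <-> A)) | ((D ^ (C <-> A)) & D) | (D -> D) | (D -> (D -> D)) | ~(D -> (D -> D)) | (A ^ C) |   φ  
False | False | False | False ||  False  |    True   |       True      |         False         |   True   |       True      |      False       |  False  | False
False | False | False |  True ||  False  |    True   |      False      |         False         |   True   |       True      |      False       |  False  | False
False | False |  True | False ||  False  |   False   |      False      |         False         |   True   |       True      |      False       |   True  | False
False | False |  True |  True ||  False  |   False   |       True      |          True         |   True   |       True      |      False       |   True  | False
False |  True | False | False ||  False  |    True   |       True      |         False         |   True   |       True      |      False       |  False  | False
False |  True | False |  True ||  False  |    True   |      False      |         False         |   True   |       True      |      False       |  False  | False
False |  True |  True | False ||  False  |   False   |      False      |         False         |   True   |       True      |      False       |   True  | False
False |  True |  True |  True ||  False  |   False   |       True      |          True         |   True   |       True      |      False       |   True  | False
 True | False | False | False ||  False  |   False   |      False      |         False         |   True   |       True      |      False       |   True  | False
 True | False | False |  True ||  False  |   False   |       True      |          True         |   True   |       True      |      False       |   True  | False
 True | False |  True | False ||  False  |    True   |       True      |         False         |   True   |       True      |      False       |  False  | False
 True | False |  True |  True ||  False  |    True   |      False      |         False         |   True   |       True      |      False       |  False  | False
 True |  True | False | False ||   True  |   False   |      False      |         False         |   True   |       True      |      False       |   True  | False
 True |  True | False |  True ||   True  |   False   |       True      |          True         |   True   |       True      |      False       |   True  |  True
 True |  True |  True | False ||   True  |    True   |       True      |         False         |   True   |       True      |      False       |  False  |  True
 True |  True |  True |  True ||   True  |    True   |      False      |         False         |   True   |       True      |      False       |  False  |  True
The formula is true on 3 of the 16 rows.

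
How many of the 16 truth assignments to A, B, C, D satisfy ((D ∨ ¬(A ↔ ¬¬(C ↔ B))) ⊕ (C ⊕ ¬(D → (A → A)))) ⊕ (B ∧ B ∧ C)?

10

A | B | C | D | φ
- | - | - | - | -
T | T | T | T | T
T | T | T | F | F
T | T | F | T | T
T | T | F | F | T
T | F | T | T | F
T | F | T | F | F
T | F | F | T | T
T | F | F | F | F
F | T | T | T | T
F | T | T | F | T
F | T | F | T | T
F | T | F | F | F
F | F | T | T | F
F | F | T | F | T
F | F | F | T | T
F | F | F | F | T
The formula is true on 10 of the 16 rows.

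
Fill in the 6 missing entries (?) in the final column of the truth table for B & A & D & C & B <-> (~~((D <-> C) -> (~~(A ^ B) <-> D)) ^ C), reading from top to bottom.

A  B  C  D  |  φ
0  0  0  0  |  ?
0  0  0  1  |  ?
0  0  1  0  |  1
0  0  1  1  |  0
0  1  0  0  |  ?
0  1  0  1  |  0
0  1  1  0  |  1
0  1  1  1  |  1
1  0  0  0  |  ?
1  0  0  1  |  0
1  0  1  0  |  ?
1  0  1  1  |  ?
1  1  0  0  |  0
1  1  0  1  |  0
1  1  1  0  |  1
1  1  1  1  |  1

Row A=0, B=0, C=0, D=0: (B & A & D & C & B) = 0, (~~((D <-> C) -> (~~(A ^ B) <-> D)) ^ C) = 1, so the formula = 0.
Row A=0, B=0, C=0, D=1: (B & A & D & C & B) = 0, (~~((D <-> C) -> (~~(A ^ B) <-> D)) ^ C) = 1, so the formula = 0.
Row A=0, B=1, C=0, D=0: (B & A & D & C & B) = 0, (~~((D <-> C) -> (~~(A ^ B) <-> D)) ^ C) = 0, so the formula = 1.
Row A=1, B=0, C=0, D=0: (B & A & D & C & B) = 0, (~~((D <-> C) -> (~~(A ^ B) <-> D)) ^ C) = 0, so the formula = 1.
Row A=1, B=0, C=1, D=0: (B & A & D & C & B) = 0, (~~((D <-> C) -> (~~(A ^ B) <-> D)) ^ C) = 0, so the formula = 1.
Row A=1, B=0, C=1, D=1: (B & A & D & C & B) = 0, (~~((D <-> C) -> (~~(A ^ B) <-> D)) ^ C) = 0, so the formula = 1.

0, 0, 1, 1, 1, 1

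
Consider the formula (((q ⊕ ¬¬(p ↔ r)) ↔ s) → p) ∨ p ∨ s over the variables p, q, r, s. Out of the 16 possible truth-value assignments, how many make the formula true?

p | q | r | s || (p ↔ r) | ¬(p ↔ r) | ¬¬(p ↔ r) | (q ⊕ ¬¬(p ↔ r)) | ((q ⊕ ¬¬(p ↔ r)) ↔ s) | (((q ⊕ ¬¬(p ↔ r)) ↔ s) → p) | (p ∨ s) | φ
F | F | F | F ||    T    |    F     |     T     |        T        |           F           |              T              |    F    | T
F | F | F | T ||    T    |    F     |     T     |        T        |           T           |              F              |    T    | T
F | F | T | F ||    F    |    T     |     F     |        F        |           T           |              F              |    F    | F
F | F | T | T ||    F    |    T     |     F     |        F        |           F           |              T              |    T    | T
F | T | F | F ||    T    |    F     |     T     |        F        |           T           |              F              |    F    | F
F | T | F | T ||    T    |    F     |     T     |        F        |           F           |              T              |    T    | T
F | T | T | F ||    F    |    T     |     F     |        T        |           F           |              T              |    F    | T
F | T | T | T ||    F    |    T     |     F     |        T        |           T           |              F              |    T    | T
T | F | F | F ||    F    |    T     |     F     |        F        |           T           |              T              |    T    | T
T | F | F | T ||    F    |    T     |     F     |        F        |           F           |              T              |    T    | T
T | F | T | F ||    T    |    F     |     T     |        T        |           F           |              T              |    T    | T
T | F | T | T ||    T    |    F     |     T     |        T        |           T           |              T              |    T    | T
T | T | F | F ||    F    |    T     |     F     |        T        |           F           |              T              |    T    | T
T | T | F | T ||    F    |    T     |     F     |        T        |           T           |              T              |    T    | T
T | T | T | F ||    T    |    F     |     T     |        F        |           T           |              T              |    T    | T
T | T | T | T ||    T    |    F     |     T     |        F        |           F           |              T              |    T    | T
The formula is true on 14 of the 16 rows.

14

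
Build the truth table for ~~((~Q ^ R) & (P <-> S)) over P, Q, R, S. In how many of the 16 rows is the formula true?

4

P | Q | R | S || ~~((~Q ^ R) & (P <-> S))
T | T | T | T ||            T            
T | T | T | F ||            F            
T | T | F | T ||            F            
T | T | F | F ||            F            
T | F | T | T ||            F            
T | F | T | F ||            F            
T | F | F | T ||            T            
T | F | F | F ||            F            
F | T | T | T ||            F            
F | T | T | F ||            T            
F | T | F | T ||            F            
F | T | F | F ||            F            
F | F | T | T ||            F            
F | F | T | F ||            F            
F | F | F | T ||            F            
F | F | F | F ||            T            
The formula is true on 4 of the 16 rows.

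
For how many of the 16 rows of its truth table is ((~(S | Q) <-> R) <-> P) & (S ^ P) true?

4

P  Q  R  S     (S | Q)  ~(S | Q)  (~(S | Q) <-> R)  ((~(S | Q) <-> R) <-> P)  (S ^ P)  φ
1  1  1  1        1        0             0                     0                 0     0
1  1  1  0        1        0             0                     0                 1     0
1  1  0  1        1        0             1                     1                 0     0
1  1  0  0        1        0             1                     1                 1     1
1  0  1  1        1        0             0                     0                 0     0
1  0  1  0        0        1             1                     1                 1     1
1  0  0  1        1        0             1                     1                 0     0
1  0  0  0        0        1             0                     0                 1     0
0  1  1  1        1        0             0                     1                 1     1
0  1  1  0        1        0             0                     1                 0     0
0  1  0  1        1        0             1                     0                 1     0
0  1  0  0        1        0             1                     0                 0     0
0  0  1  1        1        0             0                     1                 1     1
0  0  1  0        0        1             1                     0                 0     0
0  0  0  1        1        0             1                     0                 1     0
0  0  0  0        0        1             0                     1                 0     0
The formula is true on 4 of the 16 rows.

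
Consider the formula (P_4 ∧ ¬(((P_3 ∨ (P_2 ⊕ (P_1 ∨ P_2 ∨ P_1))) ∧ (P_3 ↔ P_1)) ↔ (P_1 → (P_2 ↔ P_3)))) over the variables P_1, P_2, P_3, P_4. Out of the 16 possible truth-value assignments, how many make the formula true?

6

P_1 | P_2 | P_3 | P_4 | (P_1 ∨ P_2 ∨ P_1) | (P_2 ⊕ (P_1 ∨ P_2 ∨ P_1)) | (P_3 ↔ P_1) | (P_2 ↔ P_3) | (P_1 → (P_2 ↔ P_3)) | φ
--- | --- | --- | --- | ----------------- | ------------------------- | ----------- | ----------- | ------------------- | -
 T  |  T  |  T  |  T  |         T         |             F             |      T      |      T      |          T          | F
 T  |  T  |  T  |  F  |         T         |             F             |      T      |      T      |          T          | F
 T  |  T  |  F  |  T  |         T         |             F             |      F      |      F      |          F          | F
 T  |  T  |  F  |  F  |         T         |             F             |      F      |      F      |          F          | F
 T  |  F  |  T  |  T  |         T         |             T             |      T      |      F      |          F          | T
 T  |  F  |  T  |  F  |         T         |             T             |      T      |      F      |          F          | F
 T  |  F  |  F  |  T  |         T         |             T             |      F      |      T      |          T          | T
 T  |  F  |  F  |  F  |         T         |             T             |      F      |      T      |          T          | F
 F  |  T  |  T  |  T  |         T         |             F             |      F      |      T      |          T          | T
 F  |  T  |  T  |  F  |         T         |             F             |      F      |      T      |          T          | F
 F  |  T  |  F  |  T  |         T         |             F             |      T      |      F      |          T          | T
 F  |  T  |  F  |  F  |         T         |             F             |      T      |      F      |          T          | F
 F  |  F  |  T  |  T  |         F         |             F             |      F      |      F      |          T          | T
 F  |  F  |  T  |  F  |         F         |             F             |      F      |      F      |          T          | F
 F  |  F  |  F  |  T  |         F         |             F             |      T      |      T      |          T          | T
 F  |  F  |  F  |  F  |         F         |             F             |      T      |      T      |          T          | F
The formula is true on 6 of the 16 rows.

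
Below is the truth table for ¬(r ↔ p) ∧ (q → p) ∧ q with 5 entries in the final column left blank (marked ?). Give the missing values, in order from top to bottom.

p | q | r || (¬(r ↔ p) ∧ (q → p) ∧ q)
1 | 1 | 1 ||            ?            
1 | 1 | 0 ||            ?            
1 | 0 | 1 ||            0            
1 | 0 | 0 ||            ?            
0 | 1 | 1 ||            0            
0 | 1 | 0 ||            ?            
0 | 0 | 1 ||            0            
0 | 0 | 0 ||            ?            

Row p=1, q=1, r=1: ¬(r ↔ p) = 0, (q → p) = 1, so (¬(r ↔ p) ∧ (q → p) ∧ q) = 0.
Row p=1, q=1, r=0: ¬(r ↔ p) = 1, (q → p) = 1, so (¬(r ↔ p) ∧ (q → p) ∧ q) = 1.
Row p=1, q=0, r=0: ¬(r ↔ p) = 1, (q → p) = 1, so (¬(r ↔ p) ∧ (q → p) ∧ q) = 0.
Row p=0, q=1, r=0: ¬(r ↔ p) = 0, (q → p) = 0, so (¬(r ↔ p) ∧ (q → p) ∧ q) = 0.
Row p=0, q=0, r=0: ¬(r ↔ p) = 0, (q → p) = 1, so (¬(r ↔ p) ∧ (q → p) ∧ q) = 0.

0, 1, 0, 0, 0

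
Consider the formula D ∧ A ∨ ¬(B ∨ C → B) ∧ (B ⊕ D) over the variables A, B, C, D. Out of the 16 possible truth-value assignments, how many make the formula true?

  A   |   B   |   C   |   D   || (D ∧ A) | (B ∨ C) | ((B ∨ C) → B) | ¬((B ∨ C) → B) | (B ⊕ D) | (¬((B ∨ C) → B) ∧ (B ⊕ D)) | ((D ∧ A) ∨ (¬((B ∨ C) → B) ∧ (B ⊕ D)))
False | False | False | False ||  False  |  False  |      True     |     False      |  False  |           False            |                 False                 
False | False | False |  True ||  False  |  False  |      True     |     False      |   True  |           False            |                 False                 
False | False |  True | False ||  False  |   True  |     False     |      True      |  False  |           False            |                 False                 
False | False |  True |  True ||  False  |   True  |     False     |      True      |   True  |            True            |                  True                 
False |  True | False | False ||  False  |   True  |      True     |     False      |   True  |           False            |                 False                 
False |  True | False |  True ||  False  |   True  |      True     |     False      |  False  |           False            |                 False                 
False |  True |  True | False ||  False  |   True  |      True     |     False      |   True  |           False            |                 False                 
False |  True |  True |  True ||  False  |   True  |      True     |     False      |  False  |           False            |                 False                 
 True | False | False | False ||  False  |  False  |      True     |     False      |  False  |           False            |                 False                 
 True | False | False |  True ||   True  |  False  |      True     |     False      |   True  |           False            |                  True                 
 True | False |  True | False ||  False  |   True  |     False     |      True      |  False  |           False            |                 False                 
 True | False |  True |  True ||   True  |   True  |     False     |      True      |   True  |            True            |                  True                 
 True |  True | False | False ||  False  |   True  |      True     |     False      |   True  |           False            |                 False                 
 True |  True | False |  True ||   True  |   True  |      True     |     False      |  False  |           False            |                  True                 
 True |  True |  True | False ||  False  |   True  |      True     |     False      |   True  |           False            |                 False                 
 True |  True |  True |  True ||   True  |   True  |      True     |     False      |  False  |           False            |                  True                 
The formula is true on 5 of the 16 rows.

5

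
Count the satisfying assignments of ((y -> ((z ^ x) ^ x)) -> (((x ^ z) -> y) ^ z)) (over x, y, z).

4

x | y | z | φ
- | - | - | -
0 | 0 | 0 | 1
0 | 0 | 1 | 1
0 | 1 | 0 | 1
0 | 1 | 1 | 0
1 | 0 | 0 | 0
1 | 0 | 1 | 0
1 | 1 | 0 | 1
1 | 1 | 1 | 0
The formula is true on 4 of the 8 rows.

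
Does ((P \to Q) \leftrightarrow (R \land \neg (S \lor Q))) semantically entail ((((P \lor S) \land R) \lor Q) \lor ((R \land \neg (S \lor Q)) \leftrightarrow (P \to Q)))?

P | Q | R | S | φ | ψ
- | - | - | - | - | -
T | T | T | T | F | T
T | T | T | F | F | T
T | T | F | T | F | T
T | T | F | F | F | T
T | F | T | T | T | T
T | F | T | F | F | T
T | F | F | T | T | T
T | F | F | F | T | T
F | T | T | T | F | T
F | T | T | F | F | T
F | T | F | T | F | T
F | T | F | F | F | T
F | F | T | T | F | T
F | F | T | F | T | T
F | F | F | T | F | F
F | F | F | F | F | F
In every row where φ is true, ψ is also true, so φ ⊨ ψ.

yes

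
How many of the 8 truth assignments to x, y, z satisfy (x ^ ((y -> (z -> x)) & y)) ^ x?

3

x | y | z | (z -> x) | (y -> (z -> x)) | ((y -> (z -> x)) & y) | (x ^ ((y -> (z -> x)) & y)) | φ
- | - | - | -------- | --------------- | --------------------- | --------------------------- | -
F | F | F |    T     |        T        |           F           |              F              | F
F | F | T |    F     |        T        |           F           |              F              | F
F | T | F |    T     |        T        |           T           |              T              | T
F | T | T |    F     |        F        |           F           |              F              | F
T | F | F |    T     |        T        |           F           |              T              | F
T | F | T |    T     |        T        |           F           |              T              | F
T | T | F |    T     |        T        |           T           |              F              | T
T | T | T |    T     |        T        |           T           |              F              | T
The formula is true on 3 of the 8 rows.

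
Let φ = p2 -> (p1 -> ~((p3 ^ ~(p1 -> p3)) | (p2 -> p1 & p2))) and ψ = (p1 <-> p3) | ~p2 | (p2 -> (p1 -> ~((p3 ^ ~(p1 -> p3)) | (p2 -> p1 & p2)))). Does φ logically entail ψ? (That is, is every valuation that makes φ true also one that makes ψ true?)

yes

p1 | p2 | p3 | φ | ψ
-- | -- | -- | - | -
1  | 1  | 1  | 0 | 1
1  | 1  | 0  | 0 | 0
1  | 0  | 1  | 1 | 1
1  | 0  | 0  | 1 | 1
0  | 1  | 1  | 1 | 1
0  | 1  | 0  | 1 | 1
0  | 0  | 1  | 1 | 1
0  | 0  | 0  | 1 | 1
In every row where φ is true, ψ is also true, so φ ⊨ ψ.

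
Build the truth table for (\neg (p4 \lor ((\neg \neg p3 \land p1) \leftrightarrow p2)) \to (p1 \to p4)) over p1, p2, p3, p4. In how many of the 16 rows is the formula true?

  p1     p2     p3     p4   |  \neg p3  \neg \neg p3  (\neg \neg p3 \land p1)  (p1 \to p4)    φ  
 True   True   True   True  |   False       True                True               True      True
 True   True   True  False  |   False       True                True              False      True
 True   True  False   True  |    True      False               False               True      True
 True   True  False  False  |    True      False               False              False     False
 True  False   True   True  |   False       True                True               True      True
 True  False   True  False  |   False       True                True              False     False
 True  False  False   True  |    True      False               False               True      True
 True  False  False  False  |    True      False               False              False      True
False   True   True   True  |   False       True               False               True      True
False   True   True  False  |   False       True               False               True      True
False   True  False   True  |    True      False               False               True      True
False   True  False  False  |    True      False               False               True      True
False  False   True   True  |   False       True               False               True      True
False  False   True  False  |   False       True               False               True      True
False  False  False   True  |    True      False               False               True      True
False  False  False  False  |    True      False               False               True      True
The formula is true on 14 of the 16 rows.

14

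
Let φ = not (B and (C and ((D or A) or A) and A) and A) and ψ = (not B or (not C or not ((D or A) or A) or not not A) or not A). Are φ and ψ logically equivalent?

not equivalent

A | B | C | D | φ | ψ
- | - | - | - | - | -
T | T | T | T | F | T
T | T | T | F | F | T
T | T | F | T | T | T
T | T | F | F | T | T
T | F | T | T | T | T
T | F | T | F | T | T
T | F | F | T | T | T
T | F | F | F | T | T
F | T | T | T | T | T
F | T | T | F | T | T
F | T | F | T | T | T
F | T | F | F | T | T
F | F | T | T | T | T
F | F | T | F | T | T
F | F | F | T | T | T
F | F | F | F | T | T
The columns differ at A=T, B=T, C=T, D=T (φ=F, ψ=T), so they are not equivalent.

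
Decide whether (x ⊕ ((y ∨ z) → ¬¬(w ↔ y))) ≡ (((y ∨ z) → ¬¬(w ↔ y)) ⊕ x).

equivalent

x | y | z | w | φ | ψ
- | - | - | - | - | -
1 | 1 | 1 | 1 | 0 | 0
1 | 1 | 1 | 0 | 1 | 1
1 | 1 | 0 | 1 | 0 | 0
1 | 1 | 0 | 0 | 1 | 1
1 | 0 | 1 | 1 | 1 | 1
1 | 0 | 1 | 0 | 0 | 0
1 | 0 | 0 | 1 | 0 | 0
1 | 0 | 0 | 0 | 0 | 0
0 | 1 | 1 | 1 | 1 | 1
0 | 1 | 1 | 0 | 0 | 0
0 | 1 | 0 | 1 | 1 | 1
0 | 1 | 0 | 0 | 0 | 0
0 | 0 | 1 | 1 | 0 | 0
0 | 0 | 1 | 0 | 1 | 1
0 | 0 | 0 | 1 | 1 | 1
0 | 0 | 0 | 0 | 1 | 1
The columns for φ and ψ agree on every row, so they are logically equivalent.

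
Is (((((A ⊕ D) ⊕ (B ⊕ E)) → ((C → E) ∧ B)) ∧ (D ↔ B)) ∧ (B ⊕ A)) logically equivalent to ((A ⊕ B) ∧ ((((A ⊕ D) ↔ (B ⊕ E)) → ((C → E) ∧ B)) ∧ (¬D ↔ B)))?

not equivalent

  A      B      C      D      E    |    φ      ψ  
 True   True   True   True   True  |  False  False
 True   True   True   True  False  |  False  False
 True   True   True  False   True  |  False  False
 True   True   True  False  False  |  False  False
 True   True  False   True   True  |  False  False
 True   True  False   True  False  |  False  False
 True   True  False  False   True  |  False  False
 True   True  False  False  False  |  False  False
 True  False   True   True   True  |  False   True
 True  False   True   True  False  |  False  False
 True  False   True  False   True  |   True  False
 True  False   True  False  False  |  False  False
 True  False  False   True   True  |  False   True
 True  False  False   True  False  |  False  False
 True  False  False  False   True  |   True  False
 True  False  False  False  False  |  False  False
False   True   True   True   True  |   True  False
False   True   True   True  False  |   True  False
False   True   True  False   True  |  False   True
False   True   True  False  False  |  False   True
False   True  False   True   True  |   True  False
False   True  False   True  False  |   True  False
False   True  False  False   True  |  False   True
False   True  False  False  False  |  False   True
False  False   True   True   True  |  False  False
False  False   True   True  False  |  False  False
False  False   True  False   True  |  False  False
False  False   True  False  False  |  False  False
False  False  False   True   True  |  False  False
False  False  False   True  False  |  False  False
False  False  False  False   True  |  False  False
False  False  False  False  False  |  False  False
The columns differ at A=True, B=False, C=True, D=True, E=True (φ=False, ψ=True), so they are not equivalent.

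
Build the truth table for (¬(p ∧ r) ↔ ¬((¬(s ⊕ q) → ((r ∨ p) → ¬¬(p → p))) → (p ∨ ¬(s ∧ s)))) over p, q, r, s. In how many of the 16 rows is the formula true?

8

p | q | r | s || (p ∧ r) | ¬(p ∧ r) | (s ⊕ q) | ¬(s ⊕ q) | (r ∨ p) | (p → p) | ¬(p → p) | ¬¬(p → p) | ((r ∨ p) → ¬¬(p → p)) | (s ∧ s) | ¬(s ∧ s) | (p ∨ ¬(s ∧ s)) | φ
T | T | T | T ||    T    |    F     |    F    |    T     |    T    |    T    |    F     |     T     |           T           |    T    |    F     |       T        | T
T | T | T | F ||    T    |    F     |    T    |    F     |    T    |    T    |    F     |     T     |           T           |    F    |    T     |       T        | T
T | T | F | T ||    F    |    T     |    F    |    T     |    T    |    T    |    F     |     T     |           T           |    T    |    F     |       T        | F
T | T | F | F ||    F    |    T     |    T    |    F     |    T    |    T    |    F     |     T     |           T           |    F    |    T     |       T        | F
T | F | T | T ||    T    |    F     |    T    |    F     |    T    |    T    |    F     |     T     |           T           |    T    |    F     |       T        | T
T | F | T | F ||    T    |    F     |    F    |    T     |    T    |    T    |    F     |     T     |           T           |    F    |    T     |       T        | T
T | F | F | T ||    F    |    T     |    T    |    F     |    T    |    T    |    F     |     T     |           T           |    T    |    F     |       T        | F
T | F | F | F ||    F    |    T     |    F    |    T     |    T    |    T    |    F     |     T     |           T           |    F    |    T     |       T        | F
F | T | T | T ||    F    |    T     |    F    |    T     |    T    |    T    |    F     |     T     |           T           |    T    |    F     |       F        | T
F | T | T | F ||    F    |    T     |    T    |    F     |    T    |    T    |    F     |     T     |           T           |    F    |    T     |       T        | F
F | T | F | T ||    F    |    T     |    F    |    T     |    F    |    T    |    F     |     T     |           T           |    T    |    F     |       F        | T
F | T | F | F ||    F    |    T     |    T    |    F     |    F    |    T    |    F     |     T     |           T           |    F    |    T     |       T        | F
F | F | T | T ||    F    |    T     |    T    |    F     |    T    |    T    |    F     |     T     |           T           |    T    |    F     |       F        | T
F | F | T | F ||    F    |    T     |    F    |    T     |    T    |    T    |    F     |     T     |           T           |    F    |    T     |       T        | F
F | F | F | T ||    F    |    T     |    T    |    F     |    F    |    T    |    F     |     T     |           T           |    T    |    F     |       F        | T
F | F | F | F ||    F    |    T     |    F    |    T     |    F    |    T    |    F     |     T     |           T           |    F    |    T     |       T        | F
The formula is true on 8 of the 16 rows.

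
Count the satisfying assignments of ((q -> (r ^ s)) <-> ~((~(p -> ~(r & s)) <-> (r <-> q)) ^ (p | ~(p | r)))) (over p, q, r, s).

p  q  r  s     (r ^ s)  (q -> (r ^ s))  (r & s)  ~(r & s)  (p -> ~(r & s))  ~(p -> ~(r & s))  (r <-> q)  (p | r)  ~(p | r)  (p | ~(p | r))  φ
1  1  1  1        0           0            1        0             0                1              1         1        0            1         0
1  1  1  0        1           1            0        1             1                0              1         1        0            1         0
1  1  0  1        1           1            0        1             1                0              0         1        0            1         1
1  1  0  0        0           0            0        1             1                0              0         1        0            1         0
1  0  1  1        0           1            1        0             0                1              0         1        0            1         0
1  0  1  0        1           1            0        1             1                0              0         1        0            1         1
1  0  0  1        1           1            0        1             1                0              1         1        0            1         0
1  0  0  0        0           1            0        1             1                0              1         1        0            1         0
0  1  1  1        0           0            1        0             1                0              1         1        0            0         0
0  1  1  0        1           1            0        1             1                0              1         1        0            0         1
0  1  0  1        1           1            0        1             1                0              0         0        1            1         1
0  1  0  0        0           0            0        1             1                0              0         0        1            1         0
0  0  1  1        0           1            1        0             1                0              0         1        0            0         0
0  0  1  0        1           1            0        1             1                0              0         1        0            0         0
0  0  0  1        1           1            0        1             1                0              1         0        1            1         0
0  0  0  0        0           1            0        1             1                0              1         0        1            1         0
The formula is true on 4 of the 16 rows.

4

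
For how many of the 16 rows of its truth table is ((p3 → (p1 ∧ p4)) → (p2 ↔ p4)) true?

11

p1 | p2 | p3 | p4 | ((p3 → (p1 ∧ p4)) → (p2 ↔ p4))
-- | -- | -- | -- | ------------------------------
F  | F  | F  | F  |               T               
F  | F  | F  | T  |               F               
F  | F  | T  | F  |               T               
F  | F  | T  | T  |               T               
F  | T  | F  | F  |               F               
F  | T  | F  | T  |               T               
F  | T  | T  | F  |               T               
F  | T  | T  | T  |               T               
T  | F  | F  | F  |               T               
T  | F  | F  | T  |               F               
T  | F  | T  | F  |               T               
T  | F  | T  | T  |               F               
T  | T  | F  | F  |               F               
T  | T  | F  | T  |               T               
T  | T  | T  | F  |               T               
T  | T  | T  | T  |               T               
The formula is true on 11 of the 16 rows.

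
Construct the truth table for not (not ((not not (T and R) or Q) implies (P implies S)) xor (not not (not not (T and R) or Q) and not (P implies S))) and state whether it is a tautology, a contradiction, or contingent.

P | Q | R | S | T || φ
0 | 0 | 0 | 0 | 0 || 1
0 | 0 | 0 | 0 | 1 || 1
0 | 0 | 0 | 1 | 0 || 1
0 | 0 | 0 | 1 | 1 || 1
0 | 0 | 1 | 0 | 0 || 1
0 | 0 | 1 | 0 | 1 || 1
0 | 0 | 1 | 1 | 0 || 1
0 | 0 | 1 | 1 | 1 || 1
0 | 1 | 0 | 0 | 0 || 1
0 | 1 | 0 | 0 | 1 || 1
0 | 1 | 0 | 1 | 0 || 1
0 | 1 | 0 | 1 | 1 || 1
0 | 1 | 1 | 0 | 0 || 1
0 | 1 | 1 | 0 | 1 || 1
0 | 1 | 1 | 1 | 0 || 1
0 | 1 | 1 | 1 | 1 || 1
1 | 0 | 0 | 0 | 0 || 1
1 | 0 | 0 | 0 | 1 || 1
1 | 0 | 0 | 1 | 0 || 1
1 | 0 | 0 | 1 | 1 || 1
1 | 0 | 1 | 0 | 0 || 1
1 | 0 | 1 | 0 | 1 || 1
1 | 0 | 1 | 1 | 0 || 1
1 | 0 | 1 | 1 | 1 || 1
1 | 1 | 0 | 0 | 0 || 1
1 | 1 | 0 | 0 | 1 || 1
1 | 1 | 0 | 1 | 0 || 1
1 | 1 | 0 | 1 | 1 || 1
1 | 1 | 1 | 0 | 0 || 1
1 | 1 | 1 | 0 | 1 || 1
1 | 1 | 1 | 1 | 0 || 1
1 | 1 | 1 | 1 | 1 || 1
Every row is 1, so the formula is a tautology.

tautology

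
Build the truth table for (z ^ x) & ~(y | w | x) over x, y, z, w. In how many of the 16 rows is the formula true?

x  y  z  w     ((z ^ x) & ~(y | w | x))
F  F  F  F                F            
F  F  F  T                F            
F  F  T  F                T            
F  F  T  T                F            
F  T  F  F                F            
F  T  F  T                F            
F  T  T  F                F            
F  T  T  T                F            
T  F  F  F                F            
T  F  F  T                F            
T  F  T  F                F            
T  F  T  T                F            
T  T  F  F                F            
T  T  F  T                F            
T  T  T  F                F            
T  T  T  T                F            
The formula is true on 1 of the 16 rows.

1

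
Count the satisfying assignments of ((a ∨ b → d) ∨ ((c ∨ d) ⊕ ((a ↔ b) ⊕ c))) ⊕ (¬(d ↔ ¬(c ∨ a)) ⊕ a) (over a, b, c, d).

10

a | b | c | d | φ
- | - | - | - | -
1 | 1 | 1 | 1 | 1
1 | 1 | 1 | 0 | 0
1 | 1 | 0 | 1 | 1
1 | 1 | 0 | 0 | 0
1 | 0 | 1 | 1 | 1
1 | 0 | 1 | 0 | 1
1 | 0 | 0 | 1 | 1
1 | 0 | 0 | 0 | 1
0 | 1 | 1 | 1 | 0
0 | 1 | 1 | 0 | 0
0 | 1 | 0 | 1 | 1
0 | 1 | 0 | 0 | 1
0 | 0 | 1 | 1 | 0
0 | 0 | 1 | 0 | 1
0 | 0 | 0 | 1 | 1
0 | 0 | 0 | 0 | 0
The formula is true on 10 of the 16 rows.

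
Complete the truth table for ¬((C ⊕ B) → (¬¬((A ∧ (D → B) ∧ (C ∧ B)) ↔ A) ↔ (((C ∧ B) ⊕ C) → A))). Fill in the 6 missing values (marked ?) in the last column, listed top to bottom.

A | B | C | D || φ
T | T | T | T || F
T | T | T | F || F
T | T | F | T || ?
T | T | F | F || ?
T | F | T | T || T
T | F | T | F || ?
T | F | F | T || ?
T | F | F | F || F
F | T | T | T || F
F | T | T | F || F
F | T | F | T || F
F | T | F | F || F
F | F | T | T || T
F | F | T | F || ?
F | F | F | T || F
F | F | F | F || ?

Row A=T, B=T, C=F, D=T: (C ⊕ B) = T, (¬¬((A ∧ (D → B) ∧ (C ∧ B)) ↔ A) ↔ (((C ∧ B) ⊕ C) → A)) = F, ((C ⊕ B) → (¬¬((A ∧ (D → B) ∧ (C ∧ B)) ↔ A) ↔ (((C ∧ B) ⊕ C) → A))) = F, so the formula = T.
Row A=T, B=T, C=F, D=F: (C ⊕ B) = T, (¬¬((A ∧ (D → B) ∧ (C ∧ B)) ↔ A) ↔ (((C ∧ B) ⊕ C) → A)) = F, ((C ⊕ B) → (¬¬((A ∧ (D → B) ∧ (C ∧ B)) ↔ A) ↔ (((C ∧ B) ⊕ C) → A))) = F, so the formula = T.
Row A=T, B=F, C=T, D=F: (C ⊕ B) = T, (¬¬((A ∧ (D → B) ∧ (C ∧ B)) ↔ A) ↔ (((C ∧ B) ⊕ C) → A)) = F, ((C ⊕ B) → (¬¬((A ∧ (D → B) ∧ (C ∧ B)) ↔ A) ↔ (((C ∧ B) ⊕ C) → A))) = F, so the formula = T.
Row A=T, B=F, C=F, D=T: (C ⊕ B) = F, (¬¬((A ∧ (D → B) ∧ (C ∧ B)) ↔ A) ↔ (((C ∧ B) ⊕ C) → A)) = F, ((C ⊕ B) → (¬¬((A ∧ (D → B) ∧ (C ∧ B)) ↔ A) ↔ (((C ∧ B) ⊕ C) → A))) = T, so the formula = F.
Row A=F, B=F, C=T, D=F: (C ⊕ B) = T, (¬¬((A ∧ (D → B) ∧ (C ∧ B)) ↔ A) ↔ (((C ∧ B) ⊕ C) → A)) = F, ((C ⊕ B) → (¬¬((A ∧ (D → B) ∧ (C ∧ B)) ↔ A) ↔ (((C ∧ B) ⊕ C) → A))) = F, so the formula = T.
Row A=F, B=F, C=F, D=F: (C ⊕ B) = F, (¬¬((A ∧ (D → B) ∧ (C ∧ B)) ↔ A) ↔ (((C ∧ B) ⊕ C) → A)) = T, ((C ⊕ B) → (¬¬((A ∧ (D → B) ∧ (C ∧ B)) ↔ A) ↔ (((C ∧ B) ⊕ C) → A))) = T, so the formula = F.

T, T, T, F, T, F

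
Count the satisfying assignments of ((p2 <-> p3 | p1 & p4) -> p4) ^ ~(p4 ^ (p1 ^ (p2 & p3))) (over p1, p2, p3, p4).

p1 | p2 | p3 | p4 | φ
-- | -- | -- | -- | -
T  | T  | T  | T  | T
T  | T  | T  | F  | T
T  | T  | F  | T  | F
T  | T  | F  | F  | T
T  | F  | T  | T  | F
T  | F  | T  | F  | T
T  | F  | F  | T  | F
T  | F  | F  | F  | F
F  | T  | T  | T  | F
F  | T  | T  | F  | F
F  | T  | F  | T  | T
F  | T  | F  | F  | F
F  | F  | T  | T  | T
F  | F  | T  | F  | F
F  | F  | F  | T  | T
F  | F  | F  | F  | T
The formula is true on 8 of the 16 rows.

8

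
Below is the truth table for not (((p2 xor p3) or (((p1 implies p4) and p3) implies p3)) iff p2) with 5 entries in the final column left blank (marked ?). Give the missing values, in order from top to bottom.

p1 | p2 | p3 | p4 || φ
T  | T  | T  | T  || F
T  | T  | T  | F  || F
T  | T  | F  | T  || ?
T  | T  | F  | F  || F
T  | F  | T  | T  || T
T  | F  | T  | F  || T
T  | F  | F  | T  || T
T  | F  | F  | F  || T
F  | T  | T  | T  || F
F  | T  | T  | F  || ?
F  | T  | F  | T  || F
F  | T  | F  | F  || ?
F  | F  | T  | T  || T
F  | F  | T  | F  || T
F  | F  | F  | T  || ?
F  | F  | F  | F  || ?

F, F, F, T, T

Row p1=T, p2=T, p3=F, p4=T: ((p2 xor p3) or (((p1 implies p4) and p3) implies p3)) = T, (((p2 xor p3) or (((p1 implies p4) and p3) implies p3)) iff p2) = T, so the formula = F.
Row p1=F, p2=T, p3=T, p4=F: ((p2 xor p3) or (((p1 implies p4) and p3) implies p3)) = T, (((p2 xor p3) or (((p1 implies p4) and p3) implies p3)) iff p2) = T, so the formula = F.
Row p1=F, p2=T, p3=F, p4=F: ((p2 xor p3) or (((p1 implies p4) and p3) implies p3)) = T, (((p2 xor p3) or (((p1 implies p4) and p3) implies p3)) iff p2) = T, so the formula = F.
Row p1=F, p2=F, p3=F, p4=T: ((p2 xor p3) or (((p1 implies p4) and p3) implies p3)) = T, (((p2 xor p3) or (((p1 implies p4) and p3) implies p3)) iff p2) = F, so the formula = T.
Row p1=F, p2=F, p3=F, p4=F: ((p2 xor p3) or (((p1 implies p4) and p3) implies p3)) = T, (((p2 xor p3) or (((p1 implies p4) and p3) implies p3)) iff p2) = F, so the formula = T.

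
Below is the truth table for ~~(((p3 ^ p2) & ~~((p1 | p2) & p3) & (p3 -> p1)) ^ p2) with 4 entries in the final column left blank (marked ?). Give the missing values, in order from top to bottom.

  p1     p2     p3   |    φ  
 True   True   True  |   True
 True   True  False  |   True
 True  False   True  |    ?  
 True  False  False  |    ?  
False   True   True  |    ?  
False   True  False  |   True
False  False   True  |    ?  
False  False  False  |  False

Row p1=True, p2=False, p3=True: (((p3 ^ p2) & ~~((p1 | p2) & p3) & (p3 -> p1)) ^ p2) = True, ~(((p3 ^ p2) & ~~((p1 | p2) & p3) & (p3 -> p1)) ^ p2) = False, so the formula = True.
Row p1=True, p2=False, p3=False: (((p3 ^ p2) & ~~((p1 | p2) & p3) & (p3 -> p1)) ^ p2) = False, ~(((p3 ^ p2) & ~~((p1 | p2) & p3) & (p3 -> p1)) ^ p2) = True, so the formula = False.
Row p1=False, p2=True, p3=True: (((p3 ^ p2) & ~~((p1 | p2) & p3) & (p3 -> p1)) ^ p2) = True, ~(((p3 ^ p2) & ~~((p1 | p2) & p3) & (p3 -> p1)) ^ p2) = False, so the formula = True.
Row p1=False, p2=False, p3=True: (((p3 ^ p2) & ~~((p1 | p2) & p3) & (p3 -> p1)) ^ p2) = False, ~(((p3 ^ p2) & ~~((p1 | p2) & p3) & (p3 -> p1)) ^ p2) = True, so the formula = False.

True, False, True, False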